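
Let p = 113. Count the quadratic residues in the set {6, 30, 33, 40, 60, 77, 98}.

(6/113) = -1 → non-residue.
(30/113) = +1 → QR.
(33/113) = -1 → non-residue.
(40/113) = -1 → non-residue.
(60/113) = +1 → QR.
(77/113) = +1 → QR.
(98/113) = +1 → QR.
Total quadratic residues among the 7: 4.

4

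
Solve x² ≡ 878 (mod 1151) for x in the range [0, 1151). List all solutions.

Since 1151 ≡ 3 (mod 4), a square root of 878 is 878^((1151+1)/4) = 878^288 mod 1151.
Repeated squaring: 878^2≡865, 878^4≡75, 878^8≡1021, 878^16≡786, 878^32≡860, 878^64≡658, 878^128≡188, 878^256≡814 (mod 1151).
878^288 = 878^(256+32) ≡ 232 (mod 1151).
Check: 232² = 53824 ≡ 878 (mod 1151). The two roots are 232 and 919.

232, 919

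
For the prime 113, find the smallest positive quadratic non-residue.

3

(2/113) = +1, so 2 is a residue.
(3/113) = −1, so 3 is the smallest positive non-residue mod 113.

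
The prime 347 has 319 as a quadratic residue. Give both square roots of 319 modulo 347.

Since 347 ≡ 3 (mod 4), a square root of 319 is 319^((347+1)/4) = 319^87 mod 347.
Repeated squaring: 319^2≡90, 319^4≡119, 319^8≡281, 319^16≡192, 319^32≡82, 319^64≡131 (mod 347).
319^87 = 319^(64+16+4+2+1) ≡ 49 (mod 347).
Check: 49² = 2401 ≡ 319 (mod 347). The two roots are 49 and 298.

49, 298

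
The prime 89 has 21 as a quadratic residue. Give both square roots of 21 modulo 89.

89 ≡ 1 (mod 4), so we find a root by search.
Trying successive values, 33² = 1089 ≡ 21 (mod 89). The other root is 89 − 33 = 56.

33, 56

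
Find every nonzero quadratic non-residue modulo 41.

Square k = 1,…,20 (k and 41−k give the same square):
1²=1, 2²=4, 3²=9, 4²=16, 5²=25, 6²=36, 7²≡8, 8²≡23, 9²≡40, 10²≡18, 11²≡39, 12²≡21, 13²≡5, 14²≡32, 15²≡20, 16²≡10, 17²≡2, 18²≡37, 19²≡33, 20²≡31 (mod 41).
The residues are {1, 2, 4, 5, 8, 9, 10, 16, 18, 20, 21, 23, 25, 31, 32, 33, 36, 37, 39, 40}; the non-residues are the remaining 20 nonzero classes.

3,6,7,11,12,13,14,15,17,19,22,24,26,27,28,29,30,34,35,38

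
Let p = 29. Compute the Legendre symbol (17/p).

Reciprocity: 17 ≡ 1 and 29 ≡ 1 (mod 4), so (17/29) = +(29/17).
Reduce top mod 17: now compute (12/17).
Pull out 2^2: since 17 ≡ 1 (mod 8), (2/17) = +1, so (2/17)^2 = +1.
Reciprocity: 3 ≡ 3 and 17 ≡ 1 (mod 4), so (3/17) = +(17/3).
Reduce top mod 3: now compute (2/3).
Pull out 2: since 3 ≡ 3 (mod 8), (2/3) = -1.
Reached (1/3) = 1. Collecting the sign flips along the way, the symbol is -1.

-1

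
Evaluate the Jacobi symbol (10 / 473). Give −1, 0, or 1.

Pull out 2: since 473 ≡ 1 (mod 8), (2/473) = +1.
Reciprocity: 5 ≡ 1 and 473 ≡ 1 (mod 4), so (5/473) = +(473/5).
Reduce top mod 5: now compute (3/5).
Reciprocity: 3 ≡ 3 and 5 ≡ 1 (mod 4), so (3/5) = +(5/3).
Reduce top mod 3: now compute (2/3).
Pull out 2: since 3 ≡ 3 (mod 8), (2/3) = -1.
Reached (1/3) = 1. Collecting the sign flips along the way, the symbol is -1.

-1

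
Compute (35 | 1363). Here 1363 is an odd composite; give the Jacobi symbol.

-1

Reciprocity: 35 ≡ 3 and 1363 ≡ 3 (mod 4), so (35/1363) = −(1363/35).
Reduce top mod 35: now compute (33/35).
Reciprocity: 33 ≡ 1 and 35 ≡ 3 (mod 4), so (33/35) = +(35/33).
Reduce top mod 33: now compute (2/33).
Pull out 2: since 33 ≡ 1 (mod 8), (2/33) = +1.
Reached (1/33) = 1. Collecting the sign flips along the way, the symbol is -1.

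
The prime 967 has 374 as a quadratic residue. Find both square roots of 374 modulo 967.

472, 495

Since 967 ≡ 3 (mod 4), a square root of 374 is 374^((967+1)/4) = 374^242 mod 967.
Repeated squaring: 374^2≡628, 374^4≡815, 374^8≡863, 374^16≡179, 374^32≡130, 374^64≡461, 374^128≡748 (mod 967).
374^242 = 374^(128+64+32+16+2) ≡ 472 (mod 967).
Check: 472² = 222784 ≡ 374 (mod 967). The two roots are 472 and 495.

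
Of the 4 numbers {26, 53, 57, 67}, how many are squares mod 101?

0

(26/101) = -1 → non-residue.
(53/101) = -1 → non-residue.
(57/101) = -1 → non-residue.
(67/101) = -1 → non-residue.
Total quadratic residues among the 4: 0.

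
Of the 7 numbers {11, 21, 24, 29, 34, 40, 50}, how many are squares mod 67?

(11/67) = -1 → non-residue.
(21/67) = +1 → QR.
(24/67) = +1 → QR.
(29/67) = +1 → QR.
(34/67) = -1 → non-residue.
(40/67) = +1 → QR.
(50/67) = -1 → non-residue.
Total quadratic residues among the 7: 4.

4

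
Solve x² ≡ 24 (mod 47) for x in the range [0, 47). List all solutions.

Since 47 ≡ 3 (mod 4), a square root of 24 is 24^((47+1)/4) = 24^12 mod 47.
Repeated squaring: 24^2≡12, 24^4≡3, 24^8≡9 (mod 47).
24^12 = 24^(8+4) ≡ 27 (mod 47).
Check: 27² = 729 ≡ 24 (mod 47). The two roots are 20 and 27.

20, 27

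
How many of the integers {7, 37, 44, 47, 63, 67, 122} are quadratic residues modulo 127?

(7/127) = -1 → non-residue.
(37/127) = +1 → QR.
(44/127) = +1 → QR.
(47/127) = +1 → QR.
(63/127) = -1 → non-residue.
(67/127) = -1 → non-residue.
(122/127) = +1 → QR.
Total quadratic residues among the 7: 4.

4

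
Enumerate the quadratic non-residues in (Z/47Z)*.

5,10,11,13,15,19,20,22,23,26,29,30,31,33,35,38,39,40,41,43,44,45,46

Square k = 1,…,23 (k and 47−k give the same square):
1²=1, 2²=4, 3²=9, 4²=16, 5²=25, 6²=36, 7²≡2, 8²≡17, 9²≡34, 10²≡6, 11²≡27, 12²≡3, 13²≡28, 14²≡8, 15²≡37, 16²≡21, 17²≡7, 18²≡42, 19²≡32, 20²≡24, 21²≡18, 22²≡14, 23²≡12 (mod 47).
The residues are {1, 2, 3, 4, 6, 7, 8, 9, 12, 14, 16, 17, 18, 21, 24, 25, 27, 28, 32, 34, 36, 37, 42}; the non-residues are the remaining 23 nonzero classes.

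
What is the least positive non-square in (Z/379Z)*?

(2/379) = −1, so 2 is the smallest positive non-residue mod 379.

2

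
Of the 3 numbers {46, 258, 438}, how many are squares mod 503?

3

(46/503) = +1 → QR.
(258/503) = +1 → QR.
(438/503) = +1 → QR.
Total quadratic residues among the 3: 3.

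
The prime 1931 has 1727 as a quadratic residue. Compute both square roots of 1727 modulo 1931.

196, 1735

Since 1931 ≡ 3 (mod 4), a square root of 1727 is 1727^((1931+1)/4) = 1727^483 mod 1931.
Repeated squaring: 1727^2≡1065, 1727^4≡728, 1727^8≡890, 1727^16≡390, 1727^32≡1482, 1727^64≡777, 1727^128≡1257, 1727^256≡491 (mod 1931).
1727^483 = 1727^(256+128+64+32+2+1) ≡ 196 (mod 1931).
Check: 196² = 38416 ≡ 1727 (mod 1931). The two roots are 196 and 1735.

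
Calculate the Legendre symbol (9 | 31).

Reciprocity: 9 ≡ 1 and 31 ≡ 3 (mod 4), so (9/31) = +(31/9).
Reduce top mod 9: now compute (4/9).
Pull out 2^2: since 9 ≡ 1 (mod 8), (2/9) = +1, so (2/9)^2 = +1.
Reached (1/9) = 1. Collecting the sign flips along the way, the symbol is +1.

1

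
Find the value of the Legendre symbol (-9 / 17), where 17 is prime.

First reduce: -9 ≡ 8 (mod 17).
Pull out 2^3: since 17 ≡ 1 (mod 8), (2/17) = +1, so (2/17)^3 = +1.
Reached (1/17) = 1. Collecting the sign flips along the way, the symbol is +1.

1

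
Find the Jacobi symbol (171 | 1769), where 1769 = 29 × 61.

Reciprocity: 171 ≡ 3 and 1769 ≡ 1 (mod 4), so (171/1769) = +(1769/171).
Reduce top mod 171: now compute (59/171).
Reciprocity: 59 ≡ 3 and 171 ≡ 3 (mod 4), so (59/171) = −(171/59).
Reduce top mod 59: now compute (53/59).
Reciprocity: 53 ≡ 1 and 59 ≡ 3 (mod 4), so (53/59) = +(59/53).
Reduce top mod 53: now compute (6/53).
Pull out 2: since 53 ≡ 5 (mod 8), (2/53) = -1.
Reciprocity: 3 ≡ 3 and 53 ≡ 1 (mod 4), so (3/53) = +(53/3).
Reduce top mod 3: now compute (2/3).
Pull out 2: since 3 ≡ 3 (mod 8), (2/3) = -1.
Reached (1/3) = 1. Collecting the sign flips along the way, the symbol is -1.

-1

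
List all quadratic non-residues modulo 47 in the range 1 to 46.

5, 10, 11, 13, 15, 19, 20, 22, 23, 26, 29, 30, 31, 33, 35, 38, 39, 40, 41, 43, 44, 45, 46

Square k = 1,…,23 (k and 47−k give the same square):
1²=1, 2²=4, 3²=9, 4²=16, 5²=25, 6²=36, 7²≡2, 8²≡17, 9²≡34, 10²≡6, 11²≡27, 12²≡3, 13²≡28, 14²≡8, 15²≡37, 16²≡21, 17²≡7, 18²≡42, 19²≡32, 20²≡24, 21²≡18, 22²≡14, 23²≡12 (mod 47).
The residues are {1, 2, 3, 4, 6, 7, 8, 9, 12, 14, 16, 17, 18, 21, 24, 25, 27, 28, 32, 34, 36, 37, 42}; the non-residues are the remaining 23 nonzero classes.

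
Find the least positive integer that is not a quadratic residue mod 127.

(2/127) = +1, so 2 is a residue.
(3/127) = −1, so 3 is the smallest positive non-residue mod 127.

3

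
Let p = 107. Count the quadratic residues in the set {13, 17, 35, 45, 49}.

3

(13/107) = +1 → QR.
(17/107) = -1 → non-residue.
(35/107) = +1 → QR.
(45/107) = -1 → non-residue.
(49/107) = +1 → QR.
Total quadratic residues among the 5: 3.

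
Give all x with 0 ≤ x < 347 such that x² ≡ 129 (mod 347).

Since 347 ≡ 3 (mod 4), a square root of 129 is 129^((347+1)/4) = 129^87 mod 347.
Repeated squaring: 129^2≡332, 129^4≡225, 129^8≡310, 129^16≡328, 129^32≡14, 129^64≡196 (mod 347).
129^87 = 129^(64+16+4+2+1) ≡ 167 (mod 347).
Check: 167² = 27889 ≡ 129 (mod 347). The two roots are 167 and 180.

167, 180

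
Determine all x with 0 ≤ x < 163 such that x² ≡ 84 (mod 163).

Since 163 ≡ 3 (mod 4), a square root of 84 is 84^((163+1)/4) = 84^41 mod 163.
Repeated squaring: 84^2≡47, 84^4≡90, 84^8≡113, 84^16≡55, 84^32≡91 (mod 163).
84^41 = 84^(32+8+1) ≡ 35 (mod 163).
Check: 35² = 1225 ≡ 84 (mod 163). The two roots are 35 and 128.

35, 128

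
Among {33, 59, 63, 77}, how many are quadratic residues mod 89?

0

(33/89) = -1 → non-residue.
(59/89) = -1 → non-residue.
(63/89) = -1 → non-residue.
(77/89) = -1 → non-residue.
Total quadratic residues among the 4: 0.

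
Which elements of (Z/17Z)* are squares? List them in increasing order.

1, 2, 4, 8, 9, 13, 15, 16

Square k = 1,…,8 (k and 17−k give the same square):
1²=1, 2²=4, 3²=9, 4²=16, 5²≡8, 6²≡2, 7²≡15, 8²≡13 (mod 17).
So the quadratic residues mod 17 are {1, 2, 4, 8, 9, 13, 15, 16}.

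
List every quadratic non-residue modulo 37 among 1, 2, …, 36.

2, 5, 6, 8, 13, 14, 15, 17, 18, 19, 20, 22, 23, 24, 29, 31, 32, 35

Square k = 1,…,18 (k and 37−k give the same square):
1²=1, 2²=4, 3²=9, 4²=16, 5²=25, 6²=36, 7²≡12, 8²≡27, 9²≡7, 10²≡26, 11²≡10, 12²≡33, 13²≡21, 14²≡11, 15²≡3, 16²≡34, 17²≡30, 18²≡28 (mod 37).
The residues are {1, 3, 4, 7, 9, 10, 11, 12, 16, 21, 25, 26, 27, 28, 30, 33, 34, 36}; the non-residues are the remaining 18 nonzero classes.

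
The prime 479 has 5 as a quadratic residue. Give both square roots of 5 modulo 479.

Since 479 ≡ 3 (mod 4), a square root of 5 is 5^((479+1)/4) = 5^120 mod 479.
Repeated squaring: 5^2≡25, 5^4≡146, 5^8≡240, 5^16≡120, 5^32≡30, 5^64≡421 (mod 479).
5^120 = 5^(64+32+16+8) ≡ 22 (mod 479).
Check: 22² = 484 ≡ 5 (mod 479). The two roots are 22 and 457.

22, 457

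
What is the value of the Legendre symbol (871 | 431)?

1

First reduce: 871 ≡ 9 (mod 431).
Reciprocity: 9 ≡ 1 and 431 ≡ 3 (mod 4), so (9/431) = +(431/9).
Reduce top mod 9: now compute (8/9).
Pull out 2^3: since 9 ≡ 1 (mod 8), (2/9) = +1, so (2/9)^3 = +1.
Reached (1/9) = 1. Collecting the sign flips along the way, the symbol is +1.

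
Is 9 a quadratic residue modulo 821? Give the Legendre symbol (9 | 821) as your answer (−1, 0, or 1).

1

Reciprocity: 9 ≡ 1 and 821 ≡ 1 (mod 4), so (9/821) = +(821/9).
Reduce top mod 9: now compute (2/9).
Pull out 2: since 9 ≡ 1 (mod 8), (2/9) = +1.
Reached (1/9) = 1. Collecting the sign flips along the way, the symbol is +1.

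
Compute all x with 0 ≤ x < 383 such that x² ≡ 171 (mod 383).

139, 244

Since 383 ≡ 3 (mod 4), a square root of 171 is 171^((383+1)/4) = 171^96 mod 383.
Repeated squaring: 171^2≡133, 171^4≡71, 171^8≡62, 171^16≡14, 171^32≡196, 171^64≡116 (mod 383).
171^96 = 171^(64+32) ≡ 139 (mod 383).
Check: 139² = 19321 ≡ 171 (mod 383). The two roots are 139 and 244.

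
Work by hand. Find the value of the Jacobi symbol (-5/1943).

First reduce: -5 ≡ 1938 (mod 1943).
Pull out 2: since 1943 ≡ 7 (mod 8), (2/1943) = +1.
Reciprocity: 969 ≡ 1 and 1943 ≡ 3 (mod 4), so (969/1943) = +(1943/969).
Reduce top mod 969: now compute (5/969).
Reciprocity: 5 ≡ 1 and 969 ≡ 1 (mod 4), so (5/969) = +(969/5).
Reduce top mod 5: now compute (4/5).
Pull out 2^2: since 5 ≡ 5 (mod 8), (2/5) = -1, so (2/5)^2 = +1.
Reached (1/5) = 1. Collecting the sign flips along the way, the symbol is +1.

1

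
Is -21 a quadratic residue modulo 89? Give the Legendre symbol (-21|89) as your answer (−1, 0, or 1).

1

Euler's criterion: (-21/89) ≡ 68^44 (mod 89).
68^2 ≡ 85 (mod 89)
68^4 ≡ 16 (mod 89)
68^8 ≡ 78 (mod 89)
68^16 ≡ 32 (mod 89)
68^32 ≡ 45 (mod 89)
68^44 = 68^(32+8+4) ≡ 1 (mod 89).
Result is 1, so (-21/89) = 1.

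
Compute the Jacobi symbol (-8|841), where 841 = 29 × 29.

1

First reduce: -8 ≡ 833 (mod 841).
Reciprocity: 833 ≡ 1 and 841 ≡ 1 (mod 4), so (833/841) = +(841/833).
Reduce top mod 833: now compute (8/833).
Pull out 2^3: since 833 ≡ 1 (mod 8), (2/833) = +1, so (2/833)^3 = +1.
Reached (1/833) = 1. Collecting the sign flips along the way, the symbol is +1.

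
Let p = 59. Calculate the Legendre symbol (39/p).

Reciprocity: 39 ≡ 3 and 59 ≡ 3 (mod 4), so (39/59) = −(59/39).
Reduce top mod 39: now compute (20/39).
Pull out 2^2: since 39 ≡ 7 (mod 8), (2/39) = +1, so (2/39)^2 = +1.
Reciprocity: 5 ≡ 1 and 39 ≡ 3 (mod 4), so (5/39) = +(39/5).
Reduce top mod 5: now compute (4/5).
Pull out 2^2: since 5 ≡ 5 (mod 8), (2/5) = -1, so (2/5)^2 = +1.
Reached (1/5) = 1. Collecting the sign flips along the way, the symbol is -1.

-1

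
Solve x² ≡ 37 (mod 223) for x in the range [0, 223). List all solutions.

86, 137

Since 223 ≡ 3 (mod 4), a square root of 37 is 37^((223+1)/4) = 37^56 mod 223.
Repeated squaring: 37^2≡31, 37^4≡69, 37^8≡78, 37^16≡63, 37^32≡178 (mod 223).
37^56 = 37^(32+16+8) ≡ 86 (mod 223).
Check: 86² = 7396 ≡ 37 (mod 223). The two roots are 86 and 137.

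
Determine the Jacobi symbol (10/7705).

0

Pull out 2: since 7705 ≡ 1 (mod 8), (2/7705) = +1.
Reciprocity: 5 ≡ 1 and 7705 ≡ 1 (mod 4), so (5/7705) = +(7705/5).
Reduce top mod 5: now compute (0/5).
Top reduces to 0: gcd > 1, so the symbol is 0.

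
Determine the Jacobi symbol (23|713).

Reciprocity: 23 ≡ 3 and 713 ≡ 1 (mod 4), so (23/713) = +(713/23).
Reduce top mod 23: now compute (0/23).
Top reduces to 0: gcd > 1, so the symbol is 0.

0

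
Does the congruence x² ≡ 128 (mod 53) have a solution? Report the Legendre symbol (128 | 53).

-1

Euler's criterion: (128/53) ≡ 22^26 (mod 53).
22^2 ≡ 7 (mod 53)
22^4 ≡ 49 (mod 53)
22^8 ≡ 16 (mod 53)
22^16 ≡ 44 (mod 53)
22^26 = 22^(16+8+2) ≡ 52 (mod 53).
Result is 52 ≡ −1, so (128/53) = −1.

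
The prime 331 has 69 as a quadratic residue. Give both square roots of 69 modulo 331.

20, 311

Since 331 ≡ 3 (mod 4), a square root of 69 is 69^((331+1)/4) = 69^83 mod 331.
Repeated squaring: 69^2≡127, 69^4≡241, 69^8≡156, 69^16≡173, 69^32≡139, 69^64≡123 (mod 331).
69^83 = 69^(64+16+2+1) ≡ 20 (mod 331).
Check: 20² = 400 ≡ 69 (mod 331). The two roots are 20 and 311.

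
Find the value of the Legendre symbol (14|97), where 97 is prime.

-1

Euler's criterion: (14/97) ≡ 14^48 (mod 97).
14^2 ≡ 2 (mod 97)
14^4 ≡ 4 (mod 97)
14^8 ≡ 16 (mod 97)
14^16 ≡ 62 (mod 97)
14^32 ≡ 61 (mod 97)
14^48 = 14^(32+16) ≡ 96 (mod 97).
Result is 96 ≡ −1, so (14/97) = −1.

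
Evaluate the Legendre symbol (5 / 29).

1

Euler's criterion: (5/29) ≡ 5^14 (mod 29).
5^2 ≡ 25 (mod 29)
5^4 ≡ 16 (mod 29)
5^8 ≡ 24 (mod 29)
5^14 = 5^(8+4+2) ≡ 1 (mod 29).
Result is 1, so (5/29) = 1.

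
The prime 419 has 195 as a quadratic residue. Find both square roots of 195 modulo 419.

200, 219

Since 419 ≡ 3 (mod 4), a square root of 195 is 195^((419+1)/4) = 195^105 mod 419.
Repeated squaring: 195^2≡315, 195^4≡341, 195^8≡218, 195^16≡177, 195^32≡323, 195^64≡417 (mod 419).
195^105 = 195^(64+32+8+1) ≡ 219 (mod 419).
Check: 219² = 47961 ≡ 195 (mod 419). The two roots are 200 and 219.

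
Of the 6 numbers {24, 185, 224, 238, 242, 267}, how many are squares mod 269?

3

(24/269) = +1 → QR.
(185/269) = +1 → QR.
(224/269) = +1 → QR.
(238/269) = -1 → non-residue.
(242/269) = -1 → non-residue.
(267/269) = -1 → non-residue.
Total quadratic residues among the 6: 3.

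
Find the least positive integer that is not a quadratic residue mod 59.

2

(2/59) = −1, so 2 is the smallest positive non-residue mod 59.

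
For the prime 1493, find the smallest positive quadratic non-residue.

(2/1493) = −1, so 2 is the smallest positive non-residue mod 1493.

2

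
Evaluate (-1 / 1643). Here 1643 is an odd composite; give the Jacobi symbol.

-1

First reduce: -1 ≡ 1642 (mod 1643).
Pull out 2: since 1643 ≡ 3 (mod 8), (2/1643) = -1.
Reciprocity: 821 ≡ 1 and 1643 ≡ 3 (mod 4), so (821/1643) = +(1643/821).
Reduce top mod 821: now compute (1/821).
Reached (1/821) = 1. Collecting the sign flips along the way, the symbol is -1.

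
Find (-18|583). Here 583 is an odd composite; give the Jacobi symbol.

-1

First reduce: -18 ≡ 565 (mod 583).
Reciprocity: 565 ≡ 1 and 583 ≡ 3 (mod 4), so (565/583) = +(583/565).
Reduce top mod 565: now compute (18/565).
Pull out 2: since 565 ≡ 5 (mod 8), (2/565) = -1.
Reciprocity: 9 ≡ 1 and 565 ≡ 1 (mod 4), so (9/565) = +(565/9).
Reduce top mod 9: now compute (7/9).
Reciprocity: 7 ≡ 3 and 9 ≡ 1 (mod 4), so (7/9) = +(9/7).
Reduce top mod 7: now compute (2/7).
Pull out 2: since 7 ≡ 7 (mod 8), (2/7) = +1.
Reached (1/7) = 1. Collecting the sign flips along the way, the symbol is -1.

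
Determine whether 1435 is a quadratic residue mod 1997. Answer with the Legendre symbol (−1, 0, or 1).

1

Reciprocity: 1435 ≡ 3 and 1997 ≡ 1 (mod 4), so (1435/1997) = +(1997/1435).
Reduce top mod 1435: now compute (562/1435).
Pull out 2: since 1435 ≡ 3 (mod 8), (2/1435) = -1.
Reciprocity: 281 ≡ 1 and 1435 ≡ 3 (mod 4), so (281/1435) = +(1435/281).
Reduce top mod 281: now compute (30/281).
Pull out 2: since 281 ≡ 1 (mod 8), (2/281) = +1.
Reciprocity: 15 ≡ 3 and 281 ≡ 1 (mod 4), so (15/281) = +(281/15).
Reduce top mod 15: now compute (11/15).
Reciprocity: 11 ≡ 3 and 15 ≡ 3 (mod 4), so (11/15) = −(15/11).
Reduce top mod 11: now compute (4/11).
Pull out 2^2: since 11 ≡ 3 (mod 8), (2/11) = -1, so (2/11)^2 = +1.
Reached (1/11) = 1. Collecting the sign flips along the way, the symbol is +1.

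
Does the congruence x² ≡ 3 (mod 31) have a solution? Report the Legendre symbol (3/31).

Reciprocity: 3 ≡ 3 and 31 ≡ 3 (mod 4), so (3/31) = −(31/3).
Reduce top mod 3: now compute (1/3).
Reached (1/3) = 1. Collecting the sign flips along the way, the symbol is -1.

-1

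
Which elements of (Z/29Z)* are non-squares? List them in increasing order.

2 3 8 10 11 12 14 15 17 18 19 21 26 27

Square k = 1,…,14 (k and 29−k give the same square):
1²=1, 2²=4, 3²=9, 4²=16, 5²=25, 6²≡7, 7²≡20, 8²≡6, 9²≡23, 10²≡13, 11²≡5, 12²≡28, 13²≡24, 14²≡22 (mod 29).
The residues are {1, 4, 5, 6, 7, 9, 13, 16, 20, 22, 23, 24, 25, 28}; the non-residues are the remaining 14 nonzero classes.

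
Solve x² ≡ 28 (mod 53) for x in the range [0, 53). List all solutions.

9, 44

53 ≡ 1 (mod 4), so we find a root by search.
Trying successive values, 9² = 81 ≡ 28 (mod 53). The other root is 53 − 9 = 44.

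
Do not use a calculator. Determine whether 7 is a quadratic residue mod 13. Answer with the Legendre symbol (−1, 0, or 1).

-1

Reciprocity: 7 ≡ 3 and 13 ≡ 1 (mod 4), so (7/13) = +(13/7).
Reduce top mod 7: now compute (6/7).
Pull out 2: since 7 ≡ 7 (mod 8), (2/7) = +1.
Reciprocity: 3 ≡ 3 and 7 ≡ 3 (mod 4), so (3/7) = −(7/3).
Reduce top mod 3: now compute (1/3).
Reached (1/3) = 1. Collecting the sign flips along the way, the symbol is -1.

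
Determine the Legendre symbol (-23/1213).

First reduce: -23 ≡ 1190 (mod 1213).
Pull out 2: since 1213 ≡ 5 (mod 8), (2/1213) = -1.
Reciprocity: 595 ≡ 3 and 1213 ≡ 1 (mod 4), so (595/1213) = +(1213/595).
Reduce top mod 595: now compute (23/595).
Reciprocity: 23 ≡ 3 and 595 ≡ 3 (mod 4), so (23/595) = −(595/23).
Reduce top mod 23: now compute (20/23).
Pull out 2^2: since 23 ≡ 7 (mod 8), (2/23) = +1, so (2/23)^2 = +1.
Reciprocity: 5 ≡ 1 and 23 ≡ 3 (mod 4), so (5/23) = +(23/5).
Reduce top mod 5: now compute (3/5).
Reciprocity: 3 ≡ 3 and 5 ≡ 1 (mod 4), so (3/5) = +(5/3).
Reduce top mod 3: now compute (2/3).
Pull out 2: since 3 ≡ 3 (mod 8), (2/3) = -1.
Reached (1/3) = 1. Collecting the sign flips along the way, the symbol is -1.

-1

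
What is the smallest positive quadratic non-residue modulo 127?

3

(2/127) = +1, so 2 is a residue.
(3/127) = −1, so 3 is the smallest positive non-residue mod 127.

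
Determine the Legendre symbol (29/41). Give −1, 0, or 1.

Euler's criterion: (29/41) ≡ 29^20 (mod 41).
29^2 ≡ 21 (mod 41)
29^4 ≡ 31 (mod 41)
29^8 ≡ 18 (mod 41)
29^16 ≡ 37 (mod 41)
29^20 = 29^(16+4) ≡ 40 (mod 41).
Result is 40 ≡ −1, so (29/41) = −1.

-1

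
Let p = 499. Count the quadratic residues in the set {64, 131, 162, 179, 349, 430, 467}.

(64/499) = +1 → QR.
(131/499) = +1 → QR.
(162/499) = -1 → non-residue.
(179/499) = -1 → non-residue.
(349/499) = -1 → non-residue.
(430/499) = -1 → non-residue.
(467/499) = +1 → QR.
Total quadratic residues among the 7: 3.

3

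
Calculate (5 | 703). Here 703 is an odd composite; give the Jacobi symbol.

Reciprocity: 5 ≡ 1 and 703 ≡ 3 (mod 4), so (5/703) = +(703/5).
Reduce top mod 5: now compute (3/5).
Reciprocity: 3 ≡ 3 and 5 ≡ 1 (mod 4), so (3/5) = +(5/3).
Reduce top mod 3: now compute (2/3).
Pull out 2: since 3 ≡ 3 (mod 8), (2/3) = -1.
Reached (1/3) = 1. Collecting the sign flips along the way, the symbol is -1.

-1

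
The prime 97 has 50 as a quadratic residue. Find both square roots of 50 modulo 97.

27, 70

97 ≡ 1 (mod 4), so we find a root by search.
Trying successive values, 27² = 729 ≡ 50 (mod 97). The other root is 97 − 27 = 70.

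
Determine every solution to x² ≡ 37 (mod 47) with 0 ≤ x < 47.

Since 47 ≡ 3 (mod 4), a square root of 37 is 37^((47+1)/4) = 37^12 mod 47.
Repeated squaring: 37^2≡6, 37^4≡36, 37^8≡27 (mod 47).
37^12 = 37^(8+4) ≡ 32 (mod 47).
Check: 32² = 1024 ≡ 37 (mod 47). The two roots are 15 and 32.

15, 32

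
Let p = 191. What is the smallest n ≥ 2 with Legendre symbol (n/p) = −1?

(2/191) = +1, so 2 is a residue.
(3/191) = +1, so 3 is a residue.
(4/191) = +1, so 4 is a residue.
(5/191) = +1, so 5 is a residue.
(6/191) = +1, so 6 is a residue.
(7/191) = −1, so 7 is the smallest positive non-residue mod 191.

7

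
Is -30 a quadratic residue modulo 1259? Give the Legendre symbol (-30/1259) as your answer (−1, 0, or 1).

First reduce: -30 ≡ 1229 (mod 1259).
Reciprocity: 1229 ≡ 1 and 1259 ≡ 3 (mod 4), so (1229/1259) = +(1259/1229).
Reduce top mod 1229: now compute (30/1229).
Pull out 2: since 1229 ≡ 5 (mod 8), (2/1229) = -1.
Reciprocity: 15 ≡ 3 and 1229 ≡ 1 (mod 4), so (15/1229) = +(1229/15).
Reduce top mod 15: now compute (14/15).
Pull out 2: since 15 ≡ 7 (mod 8), (2/15) = +1.
Reciprocity: 7 ≡ 3 and 15 ≡ 3 (mod 4), so (7/15) = −(15/7).
Reduce top mod 7: now compute (1/7).
Reached (1/7) = 1. Collecting the sign flips along the way, the symbol is +1.

1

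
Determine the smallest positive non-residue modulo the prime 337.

(2/337) = +1, so 2 is a residue.
(3/337) = +1, so 3 is a residue.
(4/337) = +1, so 4 is a residue.
(5/337) = −1, so 5 is the smallest positive non-residue mod 337.

5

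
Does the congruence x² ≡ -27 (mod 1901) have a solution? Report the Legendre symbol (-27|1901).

First reduce: -27 ≡ 1874 (mod 1901).
Pull out 2: since 1901 ≡ 5 (mod 8), (2/1901) = -1.
Reciprocity: 937 ≡ 1 and 1901 ≡ 1 (mod 4), so (937/1901) = +(1901/937).
Reduce top mod 937: now compute (27/937).
Reciprocity: 27 ≡ 3 and 937 ≡ 1 (mod 4), so (27/937) = +(937/27).
Reduce top mod 27: now compute (19/27).
Reciprocity: 19 ≡ 3 and 27 ≡ 3 (mod 4), so (19/27) = −(27/19).
Reduce top mod 19: now compute (8/19).
Pull out 2^3: since 19 ≡ 3 (mod 8), (2/19) = -1, so (2/19)^3 = -1.
Reached (1/19) = 1. Collecting the sign flips along the way, the symbol is -1.

-1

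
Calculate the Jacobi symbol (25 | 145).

0

Reciprocity: 25 ≡ 1 and 145 ≡ 1 (mod 4), so (25/145) = +(145/25).
Reduce top mod 25: now compute (20/25).
Pull out 2^2: since 25 ≡ 1 (mod 8), (2/25) = +1, so (2/25)^2 = +1.
Reciprocity: 5 ≡ 1 and 25 ≡ 1 (mod 4), so (5/25) = +(25/5).
Reduce top mod 5: now compute (0/5).
Top reduces to 0: gcd > 1, so the symbol is 0.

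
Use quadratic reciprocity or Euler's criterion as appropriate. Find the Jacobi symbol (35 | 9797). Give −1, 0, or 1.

-1

Reciprocity: 35 ≡ 3 and 9797 ≡ 1 (mod 4), so (35/9797) = +(9797/35).
Reduce top mod 35: now compute (32/35).
Pull out 2^5: since 35 ≡ 3 (mod 8), (2/35) = -1, so (2/35)^5 = -1.
Reached (1/35) = 1. Collecting the sign flips along the way, the symbol is -1.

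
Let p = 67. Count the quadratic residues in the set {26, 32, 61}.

1

(26/67) = +1 → QR.
(32/67) = -1 → non-residue.
(61/67) = -1 → non-residue.
Total quadratic residues among the 3: 1.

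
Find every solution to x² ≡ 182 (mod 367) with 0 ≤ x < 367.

174, 193

Since 367 ≡ 3 (mod 4), a square root of 182 is 182^((367+1)/4) = 182^92 mod 367.
Repeated squaring: 182^2≡94, 182^4≡28, 182^8≡50, 182^16≡298, 182^32≡357, 182^64≡100 (mod 367).
182^92 = 182^(64+16+8+4) ≡ 174 (mod 367).
Check: 174² = 30276 ≡ 182 (mod 367). The two roots are 174 and 193.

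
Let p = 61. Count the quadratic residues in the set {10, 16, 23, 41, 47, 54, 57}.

4

(10/61) = -1 → non-residue.
(16/61) = +1 → QR.
(23/61) = -1 → non-residue.
(41/61) = +1 → QR.
(47/61) = +1 → QR.
(54/61) = -1 → non-residue.
(57/61) = +1 → QR.
Total quadratic residues among the 7: 4.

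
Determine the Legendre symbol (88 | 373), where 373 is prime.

Pull out 2^3: since 373 ≡ 5 (mod 8), (2/373) = -1, so (2/373)^3 = -1.
Reciprocity: 11 ≡ 3 and 373 ≡ 1 (mod 4), so (11/373) = +(373/11).
Reduce top mod 11: now compute (10/11).
Pull out 2: since 11 ≡ 3 (mod 8), (2/11) = -1.
Reciprocity: 5 ≡ 1 and 11 ≡ 3 (mod 4), so (5/11) = +(11/5).
Reduce top mod 5: now compute (1/5).
Reached (1/5) = 1. Collecting the sign flips along the way, the symbol is +1.

1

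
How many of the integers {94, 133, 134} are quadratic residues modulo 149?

(94/149) = -1 → non-residue.
(133/149) = +1 → QR.
(134/149) = -1 → non-residue.
Total quadratic residues among the 3: 1.

1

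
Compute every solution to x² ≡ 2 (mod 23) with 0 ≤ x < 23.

Since 23 ≡ 3 (mod 4), a square root of 2 is 2^((23+1)/4) = 2^6 mod 23.
Repeated squaring: 2^2≡4, 2^4≡16 (mod 23).
2^6 = 2^(4+2) ≡ 18 (mod 23).
Check: 18² = 324 ≡ 2 (mod 23). The two roots are 5 and 18.

5, 18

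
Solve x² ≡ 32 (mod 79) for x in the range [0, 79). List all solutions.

Since 79 ≡ 3 (mod 4), a square root of 32 is 32^((79+1)/4) = 32^20 mod 79.
Repeated squaring: 32^2≡76, 32^4≡9, 32^8≡2, 32^16≡4 (mod 79).
32^20 = 32^(16+4) ≡ 36 (mod 79).
Check: 36² = 1296 ≡ 32 (mod 79). The two roots are 36 and 43.

36, 43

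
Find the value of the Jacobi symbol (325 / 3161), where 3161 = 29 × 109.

Reciprocity: 325 ≡ 1 and 3161 ≡ 1 (mod 4), so (325/3161) = +(3161/325).
Reduce top mod 325: now compute (236/325).
Pull out 2^2: since 325 ≡ 5 (mod 8), (2/325) = -1, so (2/325)^2 = +1.
Reciprocity: 59 ≡ 3 and 325 ≡ 1 (mod 4), so (59/325) = +(325/59).
Reduce top mod 59: now compute (30/59).
Pull out 2: since 59 ≡ 3 (mod 8), (2/59) = -1.
Reciprocity: 15 ≡ 3 and 59 ≡ 3 (mod 4), so (15/59) = −(59/15).
Reduce top mod 15: now compute (14/15).
Pull out 2: since 15 ≡ 7 (mod 8), (2/15) = +1.
Reciprocity: 7 ≡ 3 and 15 ≡ 3 (mod 4), so (7/15) = −(15/7).
Reduce top mod 7: now compute (1/7).
Reached (1/7) = 1. Collecting the sign flips along the way, the symbol is -1.

-1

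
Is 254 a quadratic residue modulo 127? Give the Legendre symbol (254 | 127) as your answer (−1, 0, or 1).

First reduce: 254 ≡ 0 (mod 127).
Top reduces to 0: gcd > 1, so the symbol is 0.

0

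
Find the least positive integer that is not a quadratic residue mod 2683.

2

(2/2683) = −1, so 2 is the smallest positive non-residue mod 2683.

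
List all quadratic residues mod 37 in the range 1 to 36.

1, 3, 4, 7, 9, 10, 11, 12, 16, 21, 25, 26, 27, 28, 30, 33, 34, 36

Square k = 1,…,18 (k and 37−k give the same square):
1²=1, 2²=4, 3²=9, 4²=16, 5²=25, 6²=36, 7²≡12, 8²≡27, 9²≡7, 10²≡26, 11²≡10, 12²≡33, 13²≡21, 14²≡11, 15²≡3, 16²≡34, 17²≡30, 18²≡28 (mod 37).
So the quadratic residues mod 37 are {1, 3, 4, 7, 9, 10, 11, 12, 16, 21, 25, 26, 27, 28, 30, 33, 34, 36}.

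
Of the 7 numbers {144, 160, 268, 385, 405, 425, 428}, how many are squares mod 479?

5

(144/479) = +1 → QR.
(160/479) = +1 → QR.
(268/479) = -1 → non-residue.
(385/479) = +1 → QR.
(405/479) = +1 → QR.
(425/479) = -1 → non-residue.
(428/479) = +1 → QR.
Total quadratic residues among the 7: 5.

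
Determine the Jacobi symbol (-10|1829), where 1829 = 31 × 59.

First reduce: -10 ≡ 1819 (mod 1829).
Reciprocity: 1819 ≡ 3 and 1829 ≡ 1 (mod 4), so (1819/1829) = +(1829/1819).
Reduce top mod 1819: now compute (10/1819).
Pull out 2: since 1819 ≡ 3 (mod 8), (2/1819) = -1.
Reciprocity: 5 ≡ 1 and 1819 ≡ 3 (mod 4), so (5/1819) = +(1819/5).
Reduce top mod 5: now compute (4/5).
Pull out 2^2: since 5 ≡ 5 (mod 8), (2/5) = -1, so (2/5)^2 = +1.
Reached (1/5) = 1. Collecting the sign flips along the way, the symbol is -1.

-1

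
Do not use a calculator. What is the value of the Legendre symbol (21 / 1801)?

1

Reciprocity: 21 ≡ 1 and 1801 ≡ 1 (mod 4), so (21/1801) = +(1801/21).
Reduce top mod 21: now compute (16/21).
Pull out 2^4: since 21 ≡ 5 (mod 8), (2/21) = -1, so (2/21)^4 = +1.
Reached (1/21) = 1. Collecting the sign flips along the way, the symbol is +1.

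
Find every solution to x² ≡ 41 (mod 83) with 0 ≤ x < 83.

Since 83 ≡ 3 (mod 4), a square root of 41 is 41^((83+1)/4) = 41^21 mod 83.
Repeated squaring: 41^2≡21, 41^4≡26, 41^8≡12, 41^16≡61 (mod 83).
41^21 = 41^(16+4+1) ≡ 37 (mod 83).
Check: 37² = 1369 ≡ 41 (mod 83). The two roots are 37 and 46.

37, 46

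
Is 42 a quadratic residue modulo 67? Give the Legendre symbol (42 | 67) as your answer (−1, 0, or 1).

-1

Pull out 2: since 67 ≡ 3 (mod 8), (2/67) = -1.
Reciprocity: 21 ≡ 1 and 67 ≡ 3 (mod 4), so (21/67) = +(67/21).
Reduce top mod 21: now compute (4/21).
Pull out 2^2: since 21 ≡ 5 (mod 8), (2/21) = -1, so (2/21)^2 = +1.
Reached (1/21) = 1. Collecting the sign flips along the way, the symbol is -1.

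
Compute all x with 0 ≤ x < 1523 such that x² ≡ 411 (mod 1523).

Since 1523 ≡ 3 (mod 4), a square root of 411 is 411^((1523+1)/4) = 411^381 mod 1523.
Repeated squaring: 411^2≡1391, 411^4≡671, 411^8≡956, 411^16≡136, 411^32≡220, 411^64≡1187, 411^128≡194, 411^256≡1084 (mod 1523).
411^381 = 411^(256+64+32+16+8+4+1) ≡ 767 (mod 1523).
Check: 767² = 588289 ≡ 411 (mod 1523). The two roots are 756 and 767.

756, 767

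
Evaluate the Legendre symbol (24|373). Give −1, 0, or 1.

Pull out 2^3: since 373 ≡ 5 (mod 8), (2/373) = -1, so (2/373)^3 = -1.
Reciprocity: 3 ≡ 3 and 373 ≡ 1 (mod 4), so (3/373) = +(373/3).
Reduce top mod 3: now compute (1/3).
Reached (1/3) = 1. Collecting the sign flips along the way, the symbol is -1.

-1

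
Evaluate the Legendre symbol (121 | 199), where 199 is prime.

1

Euler's criterion: (121/199) ≡ 121^99 (mod 199).
121^2 ≡ 114 (mod 199)
121^4 ≡ 61 (mod 199)
121^8 ≡ 139 (mod 199)
121^16 ≡ 18 (mod 199)
121^32 ≡ 125 (mod 199)
121^64 ≡ 103 (mod 199)
121^99 = 121^(64+32+2+1) ≡ 1 (mod 199).
Result is 1, so (121/199) = 1.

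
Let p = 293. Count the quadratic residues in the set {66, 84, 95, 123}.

3

(66/293) = -1 → non-residue.
(84/293) = +1 → QR.
(95/293) = +1 → QR.
(123/293) = +1 → QR.
Total quadratic residues among the 4: 3.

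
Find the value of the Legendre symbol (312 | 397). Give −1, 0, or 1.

1

Euler's criterion: (312/397) ≡ 312^198 (mod 397).
312^2 ≡ 79 (mod 397)
312^4 ≡ 286 (mod 397)
312^8 ≡ 14 (mod 397)
312^16 ≡ 196 (mod 397)
312^32 ≡ 304 (mod 397)
312^64 ≡ 312 (mod 397)
312^128 ≡ 79 (mod 397)
312^198 = 312^(128+64+4+2) ≡ 1 (mod 397).
Result is 1, so (312/397) = 1.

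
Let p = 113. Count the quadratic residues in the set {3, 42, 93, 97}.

(3/113) = -1 → non-residue.
(42/113) = -1 → non-residue.
(93/113) = -1 → non-residue.
(97/113) = +1 → QR.
Total quadratic residues among the 4: 1.

1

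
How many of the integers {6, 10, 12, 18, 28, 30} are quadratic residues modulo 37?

4

(6/37) = -1 → non-residue.
(10/37) = +1 → QR.
(12/37) = +1 → QR.
(18/37) = -1 → non-residue.
(28/37) = +1 → QR.
(30/37) = +1 → QR.
Total quadratic residues among the 6: 4.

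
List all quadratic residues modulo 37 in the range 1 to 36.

1,3,4,7,9,10,11,12,16,21,25,26,27,28,30,33,34,36

Square k = 1,…,18 (k and 37−k give the same square):
1²=1, 2²=4, 3²=9, 4²=16, 5²=25, 6²=36, 7²≡12, 8²≡27, 9²≡7, 10²≡26, 11²≡10, 12²≡33, 13²≡21, 14²≡11, 15²≡3, 16²≡34, 17²≡30, 18²≡28 (mod 37).
So the quadratic residues mod 37 are {1, 3, 4, 7, 9, 10, 11, 12, 16, 21, 25, 26, 27, 28, 30, 33, 34, 36}.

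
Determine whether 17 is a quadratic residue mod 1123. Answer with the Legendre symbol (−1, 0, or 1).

1

Reciprocity: 17 ≡ 1 and 1123 ≡ 3 (mod 4), so (17/1123) = +(1123/17).
Reduce top mod 17: now compute (1/17).
Reached (1/17) = 1. Collecting the sign flips along the way, the symbol is +1.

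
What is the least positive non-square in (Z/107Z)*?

2

(2/107) = −1, so 2 is the smallest positive non-residue mod 107.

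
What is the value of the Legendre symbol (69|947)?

-1

Euler's criterion: (69/947) ≡ 69^473 (mod 947).
69^2 ≡ 26 (mod 947)
69^4 ≡ 676 (mod 947)
69^8 ≡ 522 (mod 947)
69^16 ≡ 695 (mod 947)
69^32 ≡ 55 (mod 947)
69^64 ≡ 184 (mod 947)
69^128 ≡ 711 (mod 947)
69^256 ≡ 770 (mod 947)
69^473 = 69^(256+128+64+16+8+1) ≡ 946 (mod 947).
Result is 946 ≡ −1, so (69/947) = −1.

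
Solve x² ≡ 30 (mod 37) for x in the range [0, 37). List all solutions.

37 ≡ 1 (mod 4), so we find a root by search.
Trying successive values, 17² = 289 ≡ 30 (mod 37). The other root is 37 − 17 = 20.

17, 20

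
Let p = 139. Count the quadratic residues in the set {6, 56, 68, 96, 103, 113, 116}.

4

(6/139) = +1 → QR.
(56/139) = -1 → non-residue.
(68/139) = -1 → non-residue.
(96/139) = +1 → QR.
(103/139) = -1 → non-residue.
(113/139) = +1 → QR.
(116/139) = +1 → QR.
Total quadratic residues among the 7: 4.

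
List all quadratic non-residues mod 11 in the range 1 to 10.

2 6 7 8 10

Square k = 1,…,5 (k and 11−k give the same square):
1²=1, 2²=4, 3²=9, 4²≡5, 5²≡3 (mod 11).
The residues are {1, 3, 4, 5, 9}; the non-residues are the remaining 5 nonzero classes.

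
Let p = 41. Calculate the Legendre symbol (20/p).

Pull out 2^2: since 41 ≡ 1 (mod 8), (2/41) = +1, so (2/41)^2 = +1.
Reciprocity: 5 ≡ 1 and 41 ≡ 1 (mod 4), so (5/41) = +(41/5).
Reduce top mod 5: now compute (1/5).
Reached (1/5) = 1. Collecting the sign flips along the way, the symbol is +1.

1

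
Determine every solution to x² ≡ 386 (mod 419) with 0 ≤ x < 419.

98, 321

Since 419 ≡ 3 (mod 4), a square root of 386 is 386^((419+1)/4) = 386^105 mod 419.
Repeated squaring: 386^2≡251, 386^4≡151, 386^8≡175, 386^16≡38, 386^32≡187, 386^64≡192 (mod 419).
386^105 = 386^(64+32+8+1) ≡ 321 (mod 419).
Check: 321² = 103041 ≡ 386 (mod 419). The two roots are 98 and 321.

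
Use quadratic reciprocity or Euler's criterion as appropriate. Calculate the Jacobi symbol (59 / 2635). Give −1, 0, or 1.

1

Reciprocity: 59 ≡ 3 and 2635 ≡ 3 (mod 4), so (59/2635) = −(2635/59).
Reduce top mod 59: now compute (39/59).
Reciprocity: 39 ≡ 3 and 59 ≡ 3 (mod 4), so (39/59) = −(59/39).
Reduce top mod 39: now compute (20/39).
Pull out 2^2: since 39 ≡ 7 (mod 8), (2/39) = +1, so (2/39)^2 = +1.
Reciprocity: 5 ≡ 1 and 39 ≡ 3 (mod 4), so (5/39) = +(39/5).
Reduce top mod 5: now compute (4/5).
Pull out 2^2: since 5 ≡ 5 (mod 8), (2/5) = -1, so (2/5)^2 = +1.
Reached (1/5) = 1. Collecting the sign flips along the way, the symbol is +1.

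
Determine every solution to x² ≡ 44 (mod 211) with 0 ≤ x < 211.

Since 211 ≡ 3 (mod 4), a square root of 44 is 44^((211+1)/4) = 44^53 mod 211.
Repeated squaring: 44^2≡37, 44^4≡103, 44^8≡59, 44^16≡105, 44^32≡53 (mod 211).
44^53 = 44^(32+16+4+1) ≡ 172 (mod 211).
Check: 172² = 29584 ≡ 44 (mod 211). The two roots are 39 and 172.

39, 172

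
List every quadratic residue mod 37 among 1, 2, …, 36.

1,3,4,7,9,10,11,12,16,21,25,26,27,28,30,33,34,36

Square k = 1,…,18 (k and 37−k give the same square):
1²=1, 2²=4, 3²=9, 4²=16, 5²=25, 6²=36, 7²≡12, 8²≡27, 9²≡7, 10²≡26, 11²≡10, 12²≡33, 13²≡21, 14²≡11, 15²≡3, 16²≡34, 17²≡30, 18²≡28 (mod 37).
So the quadratic residues mod 37 are {1, 3, 4, 7, 9, 10, 11, 12, 16, 21, 25, 26, 27, 28, 30, 33, 34, 36}.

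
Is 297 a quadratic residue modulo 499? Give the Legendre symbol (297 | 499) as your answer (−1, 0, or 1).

1

Euler's criterion: (297/499) ≡ 297^249 (mod 499).
297^2 ≡ 385 (mod 499)
297^4 ≡ 22 (mod 499)
297^8 ≡ 484 (mod 499)
297^16 ≡ 225 (mod 499)
297^32 ≡ 226 (mod 499)
297^64 ≡ 178 (mod 499)
297^128 ≡ 247 (mod 499)
297^249 = 297^(128+64+32+16+8+1) ≡ 1 (mod 499).
Result is 1, so (297/499) = 1.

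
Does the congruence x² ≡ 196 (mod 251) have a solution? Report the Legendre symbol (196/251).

1

Euler's criterion: (196/251) ≡ 196^125 (mod 251).
196^2 ≡ 13 (mod 251)
196^4 ≡ 169 (mod 251)
196^8 ≡ 198 (mod 251)
196^16 ≡ 48 (mod 251)
196^32 ≡ 45 (mod 251)
196^64 ≡ 17 (mod 251)
196^125 = 196^(64+32+16+8+4+1) ≡ 1 (mod 251).
Result is 1, so (196/251) = 1.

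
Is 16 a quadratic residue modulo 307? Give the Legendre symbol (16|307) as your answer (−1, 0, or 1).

1

Euler's criterion: (16/307) ≡ 16^153 (mod 307).
16^2 ≡ 256 (mod 307)
16^4 ≡ 145 (mod 307)
16^8 ≡ 149 (mod 307)
16^16 ≡ 97 (mod 307)
16^32 ≡ 199 (mod 307)
16^64 ≡ 305 (mod 307)
16^128 ≡ 4 (mod 307)
16^153 = 16^(128+16+8+1) ≡ 1 (mod 307).
Result is 1, so (16/307) = 1.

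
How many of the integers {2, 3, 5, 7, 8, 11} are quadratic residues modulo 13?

1

(2/13) = -1 → non-residue.
(3/13) = +1 → QR.
(5/13) = -1 → non-residue.
(7/13) = -1 → non-residue.
(8/13) = -1 → non-residue.
(11/13) = -1 → non-residue.
Total quadratic residues among the 6: 1.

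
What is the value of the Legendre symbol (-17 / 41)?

First reduce: -17 ≡ 24 (mod 41).
Pull out 2^3: since 41 ≡ 1 (mod 8), (2/41) = +1, so (2/41)^3 = +1.
Reciprocity: 3 ≡ 3 and 41 ≡ 1 (mod 4), so (3/41) = +(41/3).
Reduce top mod 3: now compute (2/3).
Pull out 2: since 3 ≡ 3 (mod 8), (2/3) = -1.
Reached (1/3) = 1. Collecting the sign flips along the way, the symbol is -1.

-1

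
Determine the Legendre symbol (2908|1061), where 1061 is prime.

Euler's criterion: (2908/1061) ≡ 786^530 (mod 1061).
786^2 ≡ 294 (mod 1061)
786^4 ≡ 495 (mod 1061)
786^8 ≡ 995 (mod 1061)
786^16 ≡ 112 (mod 1061)
786^32 ≡ 873 (mod 1061)
786^64 ≡ 331 (mod 1061)
786^128 ≡ 278 (mod 1061)
786^256 ≡ 892 (mod 1061)
786^512 ≡ 975 (mod 1061)
786^530 = 786^(512+16+2) ≡ 1 (mod 1061).
Result is 1, so (2908/1061) = 1.

1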